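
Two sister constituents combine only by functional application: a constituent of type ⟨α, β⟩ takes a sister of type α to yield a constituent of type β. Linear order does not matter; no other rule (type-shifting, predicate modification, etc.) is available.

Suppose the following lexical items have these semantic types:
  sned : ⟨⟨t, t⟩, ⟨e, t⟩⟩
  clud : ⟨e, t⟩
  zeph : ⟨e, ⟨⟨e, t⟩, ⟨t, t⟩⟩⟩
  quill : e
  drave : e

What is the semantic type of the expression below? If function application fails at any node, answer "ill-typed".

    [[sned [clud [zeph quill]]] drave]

[zeph quill]: zeph is ⟨e, ⟨⟨e, t⟩, ⟨t, t⟩⟩⟩, quill is e; result ⟨⟨e, t⟩, ⟨t, t⟩⟩.
[clud [zeph quill]]: [zeph quill] is ⟨⟨e, t⟩, ⟨t, t⟩⟩, clud is ⟨e, t⟩; result ⟨t, t⟩.
[sned [clud [zeph quill]]]: sned is ⟨⟨t, t⟩, ⟨e, t⟩⟩, [clud [zeph quill]] is ⟨t, t⟩; result ⟨e, t⟩.
[[sned [clud [zeph quill]]] drave]: [sned [clud [zeph quill]]] is ⟨e, t⟩, drave is e; result t.

t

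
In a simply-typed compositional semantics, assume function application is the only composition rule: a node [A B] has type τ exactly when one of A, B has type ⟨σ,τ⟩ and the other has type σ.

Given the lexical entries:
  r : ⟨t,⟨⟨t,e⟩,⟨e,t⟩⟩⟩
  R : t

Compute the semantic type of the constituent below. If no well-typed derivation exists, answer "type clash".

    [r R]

⟨⟨t,e⟩,⟨e,t⟩⟩

At [r R], r : ⟨t,⟨⟨t,e⟩,⟨e,t⟩⟩⟩ takes R : t, giving ⟨⟨t,e⟩,⟨e,t⟩⟩.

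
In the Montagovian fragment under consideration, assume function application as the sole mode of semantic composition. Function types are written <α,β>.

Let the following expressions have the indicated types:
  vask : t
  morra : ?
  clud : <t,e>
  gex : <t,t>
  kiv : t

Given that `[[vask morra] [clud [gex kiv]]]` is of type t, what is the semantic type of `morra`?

<t,<e,t>>

[[vask morra] [clud [gex kiv]]] must have type t. The sister [clud [gex kiv]] has type e; that is not a function onto t, so [vask morra] must be the functor, of type <e,t>.
[vask morra] must have type <e,t>. The sister vask has type t; that is not a function onto <e,t>, so morra must be the functor, of type <t,<e,t>>.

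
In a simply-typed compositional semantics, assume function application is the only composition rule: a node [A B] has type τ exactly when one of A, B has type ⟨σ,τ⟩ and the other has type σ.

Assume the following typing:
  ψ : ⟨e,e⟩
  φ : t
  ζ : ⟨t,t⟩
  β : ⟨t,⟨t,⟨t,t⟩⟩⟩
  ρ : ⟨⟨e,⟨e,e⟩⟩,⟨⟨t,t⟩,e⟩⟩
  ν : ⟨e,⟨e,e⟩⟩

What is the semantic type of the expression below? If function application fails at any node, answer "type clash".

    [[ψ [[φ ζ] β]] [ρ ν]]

type clash

At [φ ζ], ζ : ⟨t,t⟩ takes φ : t, giving t.
At [[φ ζ] β], β : ⟨t,⟨t,⟨t,t⟩⟩⟩ takes [φ ζ] : t, giving ⟨t,⟨t,t⟩⟩.
[ψ [[φ ζ] β]]: ⟨e,e⟩ with ⟨t,⟨t,t⟩⟩ — neither is a function whose domain matches the other; composition fails here.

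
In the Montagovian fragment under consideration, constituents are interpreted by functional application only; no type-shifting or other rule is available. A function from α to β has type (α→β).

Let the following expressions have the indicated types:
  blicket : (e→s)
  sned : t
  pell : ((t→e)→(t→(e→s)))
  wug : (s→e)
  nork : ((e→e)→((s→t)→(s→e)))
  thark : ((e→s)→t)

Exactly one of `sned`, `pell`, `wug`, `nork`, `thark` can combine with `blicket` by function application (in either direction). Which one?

sned : t — blicket needs e; sned needs nothing (atomic); neither fits.
pell : ((t→e)→(t→(e→s))) — blicket needs e; pell needs (t→e); neither fits.
wug : (s→e) — blicket needs e; wug needs s; neither fits.
nork : ((e→e)→((s→t)→(s→e))) — blicket needs e; nork needs (e→e); neither fits.
thark — combines: thark : ((e→s)→t) takes blicket : (e→s) as argument, giving t.

thark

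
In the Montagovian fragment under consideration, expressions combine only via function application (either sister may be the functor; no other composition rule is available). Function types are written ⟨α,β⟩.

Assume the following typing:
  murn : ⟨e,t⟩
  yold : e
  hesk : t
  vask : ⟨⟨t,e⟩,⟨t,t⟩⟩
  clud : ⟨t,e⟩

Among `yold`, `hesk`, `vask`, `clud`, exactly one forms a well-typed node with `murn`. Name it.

yold

yold — combines: murn : ⟨e,t⟩ takes yold : e as argument, giving t.
hesk : t — murn needs e; hesk needs nothing (atomic); neither fits.
vask : ⟨⟨t,e⟩,⟨t,t⟩⟩ — murn needs e; vask needs ⟨t,e⟩; neither fits.
clud : ⟨t,e⟩ — murn needs e; clud needs t; neither fits.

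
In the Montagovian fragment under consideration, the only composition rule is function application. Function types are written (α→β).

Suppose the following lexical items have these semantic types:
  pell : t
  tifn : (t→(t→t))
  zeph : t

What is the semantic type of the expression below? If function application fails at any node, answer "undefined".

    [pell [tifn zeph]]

[tifn zeph]: functor tifn : (t→(t→t)), argument zeph : t; result (t→t).
[pell [tifn zeph]]: functor [tifn zeph] : (t→t), argument pell : t; result t.

t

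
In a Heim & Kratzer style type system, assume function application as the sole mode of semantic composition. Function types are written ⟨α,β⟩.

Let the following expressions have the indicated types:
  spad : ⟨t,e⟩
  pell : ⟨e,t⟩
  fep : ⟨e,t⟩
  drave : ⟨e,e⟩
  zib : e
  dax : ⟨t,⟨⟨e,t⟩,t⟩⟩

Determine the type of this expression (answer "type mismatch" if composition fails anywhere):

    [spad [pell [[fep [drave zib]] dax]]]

[drave zib] — drave of type ⟨e,e⟩ combines with zib of type e: type e.
[fep [drave zib]] — fep of type ⟨e,t⟩ combines with [drave zib] of type e: type t.
[[fep [drave zib]] dax] — dax of type ⟨t,⟨⟨e,t⟩,t⟩⟩ combines with [fep [drave zib]] of type t: type ⟨⟨e,t⟩,t⟩.
[pell [[fep [drave zib]] dax]] — [[fep [drave zib]] dax] of type ⟨⟨e,t⟩,t⟩ combines with pell of type ⟨e,t⟩: type t.
[spad [pell [[fep [drave zib]] dax]]] — spad of type ⟨t,e⟩ combines with [pell [[fep [drave zib]] dax]] of type t: type e.

e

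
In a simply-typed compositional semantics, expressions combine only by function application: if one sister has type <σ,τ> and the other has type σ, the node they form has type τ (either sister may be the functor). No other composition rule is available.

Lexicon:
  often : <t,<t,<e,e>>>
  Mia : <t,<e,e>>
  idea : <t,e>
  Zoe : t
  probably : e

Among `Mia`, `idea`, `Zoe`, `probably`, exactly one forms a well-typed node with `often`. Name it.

Mia : <t,<e,e>> — no; often wants t, and Mia wants t.
idea : <t,e> — no; often wants t, and idea wants t.
Zoe — combines: often : <t,<t,<e,e>>> takes Zoe : t as argument, giving <t,<e,e>>.
probably : e — no; often wants t, and probably wants nothing (atomic).

Zoe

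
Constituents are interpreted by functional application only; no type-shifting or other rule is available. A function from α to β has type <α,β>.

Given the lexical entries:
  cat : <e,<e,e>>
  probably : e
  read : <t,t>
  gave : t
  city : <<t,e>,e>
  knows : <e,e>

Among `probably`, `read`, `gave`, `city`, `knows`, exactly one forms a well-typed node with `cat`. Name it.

probably — combines: cat : <e,<e,e>> takes probably : e as argument, giving <e,e>.
read : <t,t> — does not combine with cat.
gave : t — does not combine with cat.
city : <<t,e>,e> — does not combine with cat.
knows : <e,e> — does not combine with cat.

probably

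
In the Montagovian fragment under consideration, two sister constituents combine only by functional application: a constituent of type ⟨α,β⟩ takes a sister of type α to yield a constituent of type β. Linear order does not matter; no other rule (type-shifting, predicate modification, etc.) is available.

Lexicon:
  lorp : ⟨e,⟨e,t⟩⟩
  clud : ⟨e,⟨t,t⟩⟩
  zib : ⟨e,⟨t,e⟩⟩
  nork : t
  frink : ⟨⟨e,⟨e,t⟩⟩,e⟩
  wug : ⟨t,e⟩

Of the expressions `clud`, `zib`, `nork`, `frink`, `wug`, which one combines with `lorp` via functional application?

clud : ⟨e,⟨t,t⟩⟩ — no; lorp wants e, and clud wants e.
zib : ⟨e,⟨t,e⟩⟩ — no; lorp wants e, and zib wants e.
nork : t — no; lorp wants e, and nork wants nothing (atomic).
frink — combines: frink : ⟨⟨e,⟨e,t⟩⟩,e⟩ takes lorp : ⟨e,⟨e,t⟩⟩ as argument, giving e.
wug : ⟨t,e⟩ — no; lorp wants e, and wug wants t.

frink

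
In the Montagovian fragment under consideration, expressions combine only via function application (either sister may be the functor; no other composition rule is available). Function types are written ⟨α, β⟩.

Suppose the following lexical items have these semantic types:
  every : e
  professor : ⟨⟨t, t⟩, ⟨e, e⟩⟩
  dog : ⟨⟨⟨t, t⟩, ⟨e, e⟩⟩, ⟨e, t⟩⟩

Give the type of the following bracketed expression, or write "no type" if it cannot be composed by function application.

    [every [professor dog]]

t

At [professor dog], dog : ⟨⟨⟨t, t⟩, ⟨e, e⟩⟩, ⟨e, t⟩⟩ takes professor : ⟨⟨t, t⟩, ⟨e, e⟩⟩, giving ⟨e, t⟩.
At [every [professor dog]], [professor dog] : ⟨e, t⟩ takes every : e, giving t.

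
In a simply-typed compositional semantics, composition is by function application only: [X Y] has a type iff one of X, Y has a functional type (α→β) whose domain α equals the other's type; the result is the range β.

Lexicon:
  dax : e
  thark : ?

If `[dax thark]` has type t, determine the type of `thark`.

(e→t)

[dax thark] must have type t. The sister dax has type e; that is not a function onto t, so thark must be the functor, of type (e→t).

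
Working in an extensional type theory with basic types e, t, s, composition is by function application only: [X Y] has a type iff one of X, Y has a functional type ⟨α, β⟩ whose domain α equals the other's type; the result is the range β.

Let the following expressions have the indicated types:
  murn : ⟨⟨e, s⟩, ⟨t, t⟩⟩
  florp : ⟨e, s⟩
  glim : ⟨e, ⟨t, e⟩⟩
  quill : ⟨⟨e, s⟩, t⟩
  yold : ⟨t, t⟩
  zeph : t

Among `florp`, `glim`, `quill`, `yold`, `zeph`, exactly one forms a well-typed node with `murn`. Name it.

florp

florp — combines: murn : ⟨⟨e, s⟩, ⟨t, t⟩⟩ takes florp : ⟨e, s⟩ as argument, giving ⟨t, t⟩.
glim : ⟨e, ⟨t, e⟩⟩ — does not combine with murn.
quill : ⟨⟨e, s⟩, t⟩ — does not combine with murn.
yold : ⟨t, t⟩ — does not combine with murn.
zeph : t — does not combine with murn.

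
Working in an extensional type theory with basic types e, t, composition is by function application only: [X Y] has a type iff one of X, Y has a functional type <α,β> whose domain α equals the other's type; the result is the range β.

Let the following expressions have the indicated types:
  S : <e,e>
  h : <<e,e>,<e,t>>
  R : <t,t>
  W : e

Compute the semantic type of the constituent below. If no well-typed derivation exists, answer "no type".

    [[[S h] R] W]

[S h]: functor h : <<e,e>,<e,t>>, argument S : <e,e>; result <e,t>.
At [[S h] R]: neither <e,t> nor <t,t> can take the other as argument; the node is ill-typed.

no type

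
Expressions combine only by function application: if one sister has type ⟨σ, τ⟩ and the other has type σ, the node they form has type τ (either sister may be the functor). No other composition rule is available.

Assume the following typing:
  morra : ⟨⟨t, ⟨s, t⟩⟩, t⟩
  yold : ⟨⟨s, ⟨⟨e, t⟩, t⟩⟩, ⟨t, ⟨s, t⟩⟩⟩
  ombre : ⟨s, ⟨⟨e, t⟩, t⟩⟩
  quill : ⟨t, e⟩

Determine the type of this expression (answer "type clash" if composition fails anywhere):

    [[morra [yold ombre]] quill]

[yold ombre]: yold is ⟨⟨s, ⟨⟨e, t⟩, t⟩⟩, ⟨t, ⟨s, t⟩⟩⟩, ombre is ⟨s, ⟨⟨e, t⟩, t⟩⟩; result ⟨t, ⟨s, t⟩⟩.
[morra [yold ombre]]: morra is ⟨⟨t, ⟨s, t⟩⟩, t⟩, [yold ombre] is ⟨t, ⟨s, t⟩⟩; result t.
[[morra [yold ombre]] quill]: quill is ⟨t, e⟩, [morra [yold ombre]] is t; result e.

e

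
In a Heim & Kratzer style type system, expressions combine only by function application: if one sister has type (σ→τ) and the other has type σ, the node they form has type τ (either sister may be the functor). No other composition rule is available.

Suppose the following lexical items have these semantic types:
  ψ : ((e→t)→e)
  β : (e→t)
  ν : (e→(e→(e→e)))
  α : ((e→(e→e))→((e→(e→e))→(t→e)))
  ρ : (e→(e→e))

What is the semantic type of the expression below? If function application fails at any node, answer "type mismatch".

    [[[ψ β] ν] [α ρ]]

[ψ β]: ψ is ((e→t)→e), β is (e→t); result e.
[[ψ β] ν]: ν is (e→(e→(e→e))), [ψ β] is e; result (e→(e→e)).
[α ρ]: α is ((e→(e→e))→((e→(e→e))→(t→e))), ρ is (e→(e→e)); result ((e→(e→e))→(t→e)).
[[[ψ β] ν] [α ρ]]: [α ρ] is ((e→(e→e))→(t→e)), [[ψ β] ν] is (e→(e→e)); result (t→e).

(t→e)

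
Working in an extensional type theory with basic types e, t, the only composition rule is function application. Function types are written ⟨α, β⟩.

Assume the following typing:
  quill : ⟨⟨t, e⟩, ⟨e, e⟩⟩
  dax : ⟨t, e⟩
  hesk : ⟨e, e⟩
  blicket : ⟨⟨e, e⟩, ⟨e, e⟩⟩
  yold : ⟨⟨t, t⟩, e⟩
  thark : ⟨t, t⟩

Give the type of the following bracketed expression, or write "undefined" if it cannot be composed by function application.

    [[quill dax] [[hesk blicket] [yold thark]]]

[quill dax] — quill of type ⟨⟨t, e⟩, ⟨e, e⟩⟩ combines with dax of type ⟨t, e⟩: type ⟨e, e⟩.
[hesk blicket] — blicket of type ⟨⟨e, e⟩, ⟨e, e⟩⟩ combines with hesk of type ⟨e, e⟩: type ⟨e, e⟩.
[yold thark] — yold of type ⟨⟨t, t⟩, e⟩ combines with thark of type ⟨t, t⟩: type e.
[[hesk blicket] [yold thark]] — [hesk blicket] of type ⟨e, e⟩ combines with [yold thark] of type e: type e.
[[quill dax] [[hesk blicket] [yold thark]]] — [quill dax] of type ⟨e, e⟩ combines with [[hesk blicket] [yold thark]] of type e: type e.

e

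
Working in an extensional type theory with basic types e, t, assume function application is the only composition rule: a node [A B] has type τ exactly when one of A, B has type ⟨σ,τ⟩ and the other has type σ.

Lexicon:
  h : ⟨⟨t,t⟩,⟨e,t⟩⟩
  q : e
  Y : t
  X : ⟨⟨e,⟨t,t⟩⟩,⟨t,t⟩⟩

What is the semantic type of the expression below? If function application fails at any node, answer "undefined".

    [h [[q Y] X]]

[q Y]: e and t cannot combine by function application — type clash.

undefined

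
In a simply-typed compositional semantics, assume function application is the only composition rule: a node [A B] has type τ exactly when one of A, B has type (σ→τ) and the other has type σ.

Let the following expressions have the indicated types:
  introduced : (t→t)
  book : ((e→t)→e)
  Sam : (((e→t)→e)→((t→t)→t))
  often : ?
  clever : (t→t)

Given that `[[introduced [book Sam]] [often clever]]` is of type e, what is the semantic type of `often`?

At [[introduced [book Sam]] [often clever]] (required: e): [introduced [book Sam]] is t, which is not a function with range e; hence [often clever] is the functor — type (t→e).
At [often clever] (required: (t→e)): clever is (t→t), which is not a function with range (t→e); hence often is the functor — type ((t→t)→(t→e)).

((t→t)→(t→e))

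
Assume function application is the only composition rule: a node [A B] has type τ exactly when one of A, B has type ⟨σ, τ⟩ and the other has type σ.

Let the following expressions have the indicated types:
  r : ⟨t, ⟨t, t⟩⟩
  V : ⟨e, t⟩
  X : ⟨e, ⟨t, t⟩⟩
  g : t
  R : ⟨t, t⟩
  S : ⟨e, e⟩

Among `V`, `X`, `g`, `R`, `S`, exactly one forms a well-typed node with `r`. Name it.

g

V : ⟨e, t⟩ — no; r wants t, and V wants e.
X : ⟨e, ⟨t, t⟩⟩ — no; r wants t, and X wants e.
g — combines: r : ⟨t, ⟨t, t⟩⟩ takes g : t as argument, giving ⟨t, t⟩.
R : ⟨t, t⟩ — no; r wants t, and R wants t.
S : ⟨e, e⟩ — no; r wants t, and S wants e.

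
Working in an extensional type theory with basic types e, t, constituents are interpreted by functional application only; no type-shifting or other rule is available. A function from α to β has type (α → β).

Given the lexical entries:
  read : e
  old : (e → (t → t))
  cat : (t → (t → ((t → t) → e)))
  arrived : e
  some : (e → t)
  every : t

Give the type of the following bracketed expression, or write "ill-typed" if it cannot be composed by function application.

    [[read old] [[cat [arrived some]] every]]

[read old]: (e → (t → t)) applied to e yields (t → t).
[arrived some]: (e → t) applied to e yields t.
[cat [arrived some]]: (t → (t → ((t → t) → e))) applied to t yields (t → ((t → t) → e)).
[[cat [arrived some]] every]: (t → ((t → t) → e)) applied to t yields ((t → t) → e).
[[read old] [[cat [arrived some]] every]]: ((t → t) → e) applied to (t → t) yields e.

e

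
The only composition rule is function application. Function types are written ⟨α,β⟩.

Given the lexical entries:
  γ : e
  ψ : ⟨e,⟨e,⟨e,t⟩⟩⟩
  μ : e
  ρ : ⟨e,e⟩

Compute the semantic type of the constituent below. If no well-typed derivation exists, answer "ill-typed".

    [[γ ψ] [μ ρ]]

⟨e,t⟩

[γ ψ] — ψ of type ⟨e,⟨e,⟨e,t⟩⟩⟩ combines with γ of type e: type ⟨e,⟨e,t⟩⟩.
[μ ρ] — ρ of type ⟨e,e⟩ combines with μ of type e: type e.
[[γ ψ] [μ ρ]] — [γ ψ] of type ⟨e,⟨e,t⟩⟩ combines with [μ ρ] of type e: type ⟨e,t⟩.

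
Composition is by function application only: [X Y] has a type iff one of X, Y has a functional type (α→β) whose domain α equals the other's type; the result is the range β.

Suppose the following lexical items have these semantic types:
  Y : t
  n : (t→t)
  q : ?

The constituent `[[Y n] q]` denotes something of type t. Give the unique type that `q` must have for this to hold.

[[Y n] q] is required to be t. [Y n] : t cannot yield t as functor, so q : (t→t).

(t→t)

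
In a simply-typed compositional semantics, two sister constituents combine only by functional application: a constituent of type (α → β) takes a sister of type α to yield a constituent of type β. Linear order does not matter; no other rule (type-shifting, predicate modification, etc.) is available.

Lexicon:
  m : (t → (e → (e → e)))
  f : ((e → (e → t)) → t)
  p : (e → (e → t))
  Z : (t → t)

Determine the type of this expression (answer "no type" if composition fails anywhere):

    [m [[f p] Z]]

[f p]: ((e → (e → t)) → t) applied to (e → (e → t)) yields t.
[[f p] Z]: (t → t) applied to t yields t.
[m [[f p] Z]]: (t → (e → (e → e))) applied to t yields (e → (e → e)).

(e → (e → e))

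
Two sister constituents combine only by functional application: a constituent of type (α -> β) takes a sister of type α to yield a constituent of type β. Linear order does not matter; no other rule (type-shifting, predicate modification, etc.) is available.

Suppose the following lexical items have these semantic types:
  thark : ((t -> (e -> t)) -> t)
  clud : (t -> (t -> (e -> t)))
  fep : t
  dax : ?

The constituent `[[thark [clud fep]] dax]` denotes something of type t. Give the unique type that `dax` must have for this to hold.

[[thark [clud fep]] dax] must have type t. The sister [thark [clud fep]] has type t; that is not a function onto t, so dax must be the functor, of type (t -> t).

(t -> t)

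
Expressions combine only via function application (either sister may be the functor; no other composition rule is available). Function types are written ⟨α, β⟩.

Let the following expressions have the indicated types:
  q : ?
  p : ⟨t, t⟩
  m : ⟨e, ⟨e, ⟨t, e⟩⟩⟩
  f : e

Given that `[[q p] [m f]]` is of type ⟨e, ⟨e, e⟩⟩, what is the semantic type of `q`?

[[q p] [m f]] must have type ⟨e, ⟨e, e⟩⟩. The sister [m f] has type ⟨e, ⟨t, e⟩⟩; that is not a function onto ⟨e, ⟨e, e⟩⟩, so [q p] must be the functor, of type ⟨⟨e, ⟨t, e⟩⟩, ⟨e, ⟨e, e⟩⟩⟩.
[q p] must have type ⟨⟨e, ⟨t, e⟩⟩, ⟨e, ⟨e, e⟩⟩⟩. The sister p has type ⟨t, t⟩; that is not a function onto ⟨⟨e, ⟨t, e⟩⟩, ⟨e, ⟨e, e⟩⟩⟩, so q must be the functor, of type ⟨⟨t, t⟩, ⟨⟨e, ⟨t, e⟩⟩, ⟨e, ⟨e, e⟩⟩⟩⟩.

⟨⟨t, t⟩, ⟨⟨e, ⟨t, e⟩⟩, ⟨e, ⟨e, e⟩⟩⟩⟩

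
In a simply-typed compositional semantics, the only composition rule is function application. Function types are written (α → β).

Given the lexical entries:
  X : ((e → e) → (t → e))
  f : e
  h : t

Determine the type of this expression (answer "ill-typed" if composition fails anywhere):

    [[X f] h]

[X f]: ((e → e) → (t → e)) and e cannot combine by function application — type clash.

ill-typed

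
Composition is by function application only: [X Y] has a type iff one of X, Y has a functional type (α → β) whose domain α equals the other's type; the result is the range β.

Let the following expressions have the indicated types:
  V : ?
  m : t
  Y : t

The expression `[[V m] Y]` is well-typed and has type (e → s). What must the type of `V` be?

At [[V m] Y] (required: (e → s)): Y is t, which is not a function with range (e → s); hence [V m] is the functor — type (t → (e → s)).
At [V m] (required: (t → (e → s))): m is t, which is not a function with range (t → (e → s)); hence V is the functor — type (t → (t → (e → s))).

(t → (t → (e → s)))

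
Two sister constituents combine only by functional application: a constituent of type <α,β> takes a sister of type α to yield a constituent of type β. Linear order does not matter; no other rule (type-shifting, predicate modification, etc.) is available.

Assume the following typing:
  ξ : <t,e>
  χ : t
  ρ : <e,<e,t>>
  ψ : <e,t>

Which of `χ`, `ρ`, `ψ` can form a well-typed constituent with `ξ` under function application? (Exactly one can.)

χ — combines: ξ : <t,e> takes χ : t as argument, giving e.
ρ : <e,<e,t>> — ξ needs t; ρ needs e; neither fits.
ψ : <e,t> — ξ needs t; ψ needs e; neither fits.

χ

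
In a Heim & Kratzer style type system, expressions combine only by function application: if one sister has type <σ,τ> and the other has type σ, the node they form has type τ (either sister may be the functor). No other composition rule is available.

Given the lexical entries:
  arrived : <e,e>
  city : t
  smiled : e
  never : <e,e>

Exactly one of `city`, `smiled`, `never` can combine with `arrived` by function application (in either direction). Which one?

smiled

city : t — arrived needs e; city needs nothing (atomic); neither fits.
smiled — combines: arrived : <e,e> takes smiled : e as argument, giving e.
never : <e,e> — arrived needs e; never needs e; neither fits.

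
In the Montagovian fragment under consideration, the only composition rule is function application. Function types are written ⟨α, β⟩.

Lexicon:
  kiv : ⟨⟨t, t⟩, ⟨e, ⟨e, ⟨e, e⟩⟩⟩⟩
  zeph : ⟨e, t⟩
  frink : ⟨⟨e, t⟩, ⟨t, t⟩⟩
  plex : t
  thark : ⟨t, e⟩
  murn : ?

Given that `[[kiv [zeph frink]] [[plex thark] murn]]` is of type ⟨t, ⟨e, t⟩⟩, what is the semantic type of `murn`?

[[kiv [zeph frink]] [[plex thark] murn]] is required to be ⟨t, ⟨e, t⟩⟩. [kiv [zeph frink]] : ⟨e, ⟨e, ⟨e, e⟩⟩⟩ cannot yield ⟨t, ⟨e, t⟩⟩ as functor, so [[plex thark] murn] : ⟨⟨e, ⟨e, ⟨e, e⟩⟩⟩, ⟨t, ⟨e, t⟩⟩⟩.
[[plex thark] murn] is required to be ⟨⟨e, ⟨e, ⟨e, e⟩⟩⟩, ⟨t, ⟨e, t⟩⟩⟩. [plex thark] : e cannot yield ⟨⟨e, ⟨e, ⟨e, e⟩⟩⟩, ⟨t, ⟨e, t⟩⟩⟩ as functor, so murn : ⟨e, ⟨⟨e, ⟨e, ⟨e, e⟩⟩⟩, ⟨t, ⟨e, t⟩⟩⟩⟩.

⟨e, ⟨⟨e, ⟨e, ⟨e, e⟩⟩⟩, ⟨t, ⟨e, t⟩⟩⟩⟩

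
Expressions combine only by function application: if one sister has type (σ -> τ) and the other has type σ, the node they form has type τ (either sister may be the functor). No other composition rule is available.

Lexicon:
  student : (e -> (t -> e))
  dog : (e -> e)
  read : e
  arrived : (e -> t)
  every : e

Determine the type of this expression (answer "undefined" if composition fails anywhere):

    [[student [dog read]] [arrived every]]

e

[dog read]: dog is (e -> e), read is e; result e.
[student [dog read]]: student is (e -> (t -> e)), [dog read] is e; result (t -> e).
[arrived every]: arrived is (e -> t), every is e; result t.
[[student [dog read]] [arrived every]]: [student [dog read]] is (t -> e), [arrived every] is t; result e.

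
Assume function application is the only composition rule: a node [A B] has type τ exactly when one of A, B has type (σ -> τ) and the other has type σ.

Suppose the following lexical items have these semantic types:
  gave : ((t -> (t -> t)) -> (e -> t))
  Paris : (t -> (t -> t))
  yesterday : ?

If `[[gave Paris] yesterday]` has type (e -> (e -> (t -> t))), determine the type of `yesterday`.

[[gave Paris] yesterday] must have type (e -> (e -> (t -> t))). The sister [gave Paris] has type (e -> t); that is not a function onto (e -> (e -> (t -> t))), so yesterday must be the functor, of type ((e -> t) -> (e -> (e -> (t -> t)))).

((e -> t) -> (e -> (e -> (t -> t))))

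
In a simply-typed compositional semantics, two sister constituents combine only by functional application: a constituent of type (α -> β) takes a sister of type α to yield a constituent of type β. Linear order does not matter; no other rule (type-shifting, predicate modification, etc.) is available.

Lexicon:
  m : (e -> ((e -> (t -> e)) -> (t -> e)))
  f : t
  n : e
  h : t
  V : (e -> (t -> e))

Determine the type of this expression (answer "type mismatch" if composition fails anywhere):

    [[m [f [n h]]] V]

type mismatch

[n h]: e with t — neither is a function whose domain matches the other; composition fails here.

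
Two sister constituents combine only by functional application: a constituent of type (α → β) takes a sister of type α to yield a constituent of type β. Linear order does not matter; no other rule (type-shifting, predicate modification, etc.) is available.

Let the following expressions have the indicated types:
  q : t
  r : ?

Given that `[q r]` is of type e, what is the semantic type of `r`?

At [q r] (required: e): q is t, which is not a function with range e; hence r is the functor — type (t → e).

(t → e)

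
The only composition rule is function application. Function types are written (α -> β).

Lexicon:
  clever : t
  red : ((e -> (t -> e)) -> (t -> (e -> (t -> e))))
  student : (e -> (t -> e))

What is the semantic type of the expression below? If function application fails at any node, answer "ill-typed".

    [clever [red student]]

(e -> (t -> e))

[red student]: functor red : ((e -> (t -> e)) -> (t -> (e -> (t -> e)))), argument student : (e -> (t -> e)); result (t -> (e -> (t -> e))).
[clever [red student]]: functor [red student] : (t -> (e -> (t -> e))), argument clever : t; result (e -> (t -> e)).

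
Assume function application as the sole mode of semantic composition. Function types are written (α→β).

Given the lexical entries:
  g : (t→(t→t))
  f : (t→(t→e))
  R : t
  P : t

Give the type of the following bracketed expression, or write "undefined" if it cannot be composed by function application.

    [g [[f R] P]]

At [f R], f : (t→(t→e)) takes R : t, giving (t→e).
At [[f R] P], [f R] : (t→e) takes P : t, giving e.
[g [[f R] P]]: (t→(t→t)) and e cannot combine by function application — type clash.

undefined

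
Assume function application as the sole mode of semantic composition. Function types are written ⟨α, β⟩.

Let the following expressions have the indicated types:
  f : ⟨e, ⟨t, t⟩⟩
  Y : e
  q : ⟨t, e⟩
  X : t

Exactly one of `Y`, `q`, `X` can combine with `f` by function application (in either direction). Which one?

Y — combines: f : ⟨e, ⟨t, t⟩⟩ takes Y : e as argument, giving ⟨t, t⟩.
q : ⟨t, e⟩ — f needs e; q needs t; neither fits.
X : t — f needs e; X needs nothing (atomic); neither fits.

Y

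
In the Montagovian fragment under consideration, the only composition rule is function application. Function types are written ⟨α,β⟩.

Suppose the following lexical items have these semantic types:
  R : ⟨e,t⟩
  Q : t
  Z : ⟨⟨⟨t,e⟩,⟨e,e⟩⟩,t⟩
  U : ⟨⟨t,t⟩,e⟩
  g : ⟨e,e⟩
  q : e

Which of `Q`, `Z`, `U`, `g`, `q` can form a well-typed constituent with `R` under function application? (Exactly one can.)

Q : t — R needs e; Q needs nothing (atomic); neither fits.
Z : ⟨⟨⟨t,e⟩,⟨e,e⟩⟩,t⟩ — R needs e; Z needs ⟨⟨t,e⟩,⟨e,e⟩⟩; neither fits.
U : ⟨⟨t,t⟩,e⟩ — R needs e; U needs ⟨t,t⟩; neither fits.
g : ⟨e,e⟩ — R needs e; g needs e; neither fits.
q — combines: R : ⟨e,t⟩ takes q : e as argument, giving t.

q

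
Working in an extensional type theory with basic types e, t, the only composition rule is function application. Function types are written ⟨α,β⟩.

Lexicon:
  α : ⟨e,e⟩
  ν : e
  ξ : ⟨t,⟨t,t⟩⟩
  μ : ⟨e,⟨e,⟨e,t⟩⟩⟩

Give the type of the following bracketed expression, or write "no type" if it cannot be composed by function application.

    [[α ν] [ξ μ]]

no type

[α ν]: functor α : ⟨e,e⟩, argument ν : e; result e.
[ξ μ]: ⟨t,⟨t,t⟩⟩ and ⟨e,⟨e,⟨e,t⟩⟩⟩ cannot combine by function application — type clash.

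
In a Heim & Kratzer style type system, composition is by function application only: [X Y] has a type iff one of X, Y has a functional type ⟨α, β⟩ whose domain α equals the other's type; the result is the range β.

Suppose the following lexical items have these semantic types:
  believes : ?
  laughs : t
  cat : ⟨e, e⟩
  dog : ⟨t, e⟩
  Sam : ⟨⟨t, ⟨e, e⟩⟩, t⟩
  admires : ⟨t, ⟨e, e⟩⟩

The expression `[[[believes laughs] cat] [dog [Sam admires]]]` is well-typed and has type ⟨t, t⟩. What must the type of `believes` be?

[[[believes laughs] cat] [dog [Sam admires]]] is required to be ⟨t, t⟩. [dog [Sam admires]] : e cannot yield ⟨t, t⟩ as functor, so [[believes laughs] cat] : ⟨e, ⟨t, t⟩⟩.
[[believes laughs] cat] is required to be ⟨e, ⟨t, t⟩⟩. cat : ⟨e, e⟩ cannot yield ⟨e, ⟨t, t⟩⟩ as functor, so [believes laughs] : ⟨⟨e, e⟩, ⟨e, ⟨t, t⟩⟩⟩.
[believes laughs] is required to be ⟨⟨e, e⟩, ⟨e, ⟨t, t⟩⟩⟩. laughs : t cannot yield ⟨⟨e, e⟩, ⟨e, ⟨t, t⟩⟩⟩ as functor, so believes : ⟨t, ⟨⟨e, e⟩, ⟨e, ⟨t, t⟩⟩⟩⟩.

⟨t, ⟨⟨e, e⟩, ⟨e, ⟨t, t⟩⟩⟩⟩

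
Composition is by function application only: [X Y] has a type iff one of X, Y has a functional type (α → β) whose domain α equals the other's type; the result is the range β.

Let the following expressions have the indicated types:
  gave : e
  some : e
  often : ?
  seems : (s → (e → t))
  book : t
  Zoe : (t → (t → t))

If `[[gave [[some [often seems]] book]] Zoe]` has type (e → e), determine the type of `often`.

For [[gave [[some [often seems]] book]] Zoe] to have type (e → e) with Zoe of type (t → (t → t)), [gave [[some [often seems]] book]] must be the function: [gave [[some [often seems]] book]] : ((t → (t → t)) → (e → e)).
For [gave [[some [often seems]] book]] to have type ((t → (t → t)) → (e → e)) with gave of type e, [[some [often seems]] book] must be the function: [[some [often seems]] book] : (e → ((t → (t → t)) → (e → e))).
For [[some [often seems]] book] to have type (e → ((t → (t → t)) → (e → e))) with book of type t, [some [often seems]] must be the function: [some [often seems]] : (t → (e → ((t → (t → t)) → (e → e)))).
For [some [often seems]] to have type (t → (e → ((t → (t → t)) → (e → e)))) with some of type e, [often seems] must be the function: [often seems] : (e → (t → (e → ((t → (t → t)) → (e → e))))).
For [often seems] to have type (e → (t → (e → ((t → (t → t)) → (e → e))))) with seems of type (s → (e → t)), often must be the function: often : ((s → (e → t)) → (e → (t → (e → ((t → (t → t)) → (e → e)))))).

((s → (e → t)) → (e → (t → (e → ((t → (t → t)) → (e → e))))))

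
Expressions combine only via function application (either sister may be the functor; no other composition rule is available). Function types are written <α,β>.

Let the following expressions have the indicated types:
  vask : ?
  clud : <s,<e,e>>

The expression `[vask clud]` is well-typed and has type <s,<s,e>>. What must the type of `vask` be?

<<s,<e,e>>,<s,<s,e>>>

At [vask clud] (required: <s,<s,e>>): clud is <s,<e,e>>, which is not a function with range <s,<s,e>>; hence vask is the functor — type <<s,<e,e>>,<s,<s,e>>>.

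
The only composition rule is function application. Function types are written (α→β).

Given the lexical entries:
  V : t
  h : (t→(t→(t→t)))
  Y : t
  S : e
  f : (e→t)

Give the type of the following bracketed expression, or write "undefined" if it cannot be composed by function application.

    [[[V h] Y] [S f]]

t

[V h]: (t→(t→(t→t))) applied to t yields (t→(t→t)).
[[V h] Y]: (t→(t→t)) applied to t yields (t→t).
[S f]: (e→t) applied to e yields t.
[[[V h] Y] [S f]]: (t→t) applied to t yields t.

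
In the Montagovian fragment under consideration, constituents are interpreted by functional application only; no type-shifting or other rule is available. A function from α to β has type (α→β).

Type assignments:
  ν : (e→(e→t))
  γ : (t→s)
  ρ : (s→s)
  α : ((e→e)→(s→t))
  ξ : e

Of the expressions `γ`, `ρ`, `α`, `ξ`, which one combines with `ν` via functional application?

ξ

γ : (t→s) — ν needs e; γ needs t; neither fits.
ρ : (s→s) — ν needs e; ρ needs s; neither fits.
α : ((e→e)→(s→t)) — ν needs e; α needs (e→e); neither fits.
ξ — combines: ν : (e→(e→t)) takes ξ : e as argument, giving (e→t).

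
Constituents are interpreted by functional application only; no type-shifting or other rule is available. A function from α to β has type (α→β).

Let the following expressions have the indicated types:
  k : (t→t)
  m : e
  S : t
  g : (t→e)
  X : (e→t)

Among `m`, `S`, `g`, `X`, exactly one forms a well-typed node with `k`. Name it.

S

m : e — does not combine with k.
S — combines: k : (t→t) takes S : t as argument, giving t.
g : (t→e) — does not combine with k.
X : (e→t) — does not combine with k.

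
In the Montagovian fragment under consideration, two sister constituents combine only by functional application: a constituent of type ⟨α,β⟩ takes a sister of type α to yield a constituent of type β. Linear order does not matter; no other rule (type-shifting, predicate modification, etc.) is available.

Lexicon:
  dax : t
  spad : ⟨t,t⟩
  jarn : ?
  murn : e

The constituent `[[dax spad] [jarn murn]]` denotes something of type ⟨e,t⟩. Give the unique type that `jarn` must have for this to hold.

At [[dax spad] [jarn murn]] (required: ⟨e,t⟩): [dax spad] is t, which is not a function with range ⟨e,t⟩; hence [jarn murn] is the functor — type ⟨t,⟨e,t⟩⟩.
At [jarn murn] (required: ⟨t,⟨e,t⟩⟩): murn is e, which is not a function with range ⟨t,⟨e,t⟩⟩; hence jarn is the functor — type ⟨e,⟨t,⟨e,t⟩⟩⟩.

⟨e,⟨t,⟨e,t⟩⟩⟩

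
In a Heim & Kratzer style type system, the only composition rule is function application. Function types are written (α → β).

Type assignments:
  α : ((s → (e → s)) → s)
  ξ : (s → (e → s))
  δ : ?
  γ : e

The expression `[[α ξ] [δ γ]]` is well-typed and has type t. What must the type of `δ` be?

For [[α ξ] [δ γ]] to have type t with [α ξ] of type s, [δ γ] must be the function: [δ γ] : (s → t).
For [δ γ] to have type (s → t) with γ of type e, δ must be the function: δ : (e → (s → t)).

(e → (s → t))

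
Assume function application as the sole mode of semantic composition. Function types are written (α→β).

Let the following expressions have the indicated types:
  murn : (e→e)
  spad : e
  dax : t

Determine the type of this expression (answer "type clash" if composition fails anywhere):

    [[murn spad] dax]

type clash

[murn spad]: (e→e) applied to e yields e.
[[murn spad] dax]: e and t cannot combine by function application — type clash.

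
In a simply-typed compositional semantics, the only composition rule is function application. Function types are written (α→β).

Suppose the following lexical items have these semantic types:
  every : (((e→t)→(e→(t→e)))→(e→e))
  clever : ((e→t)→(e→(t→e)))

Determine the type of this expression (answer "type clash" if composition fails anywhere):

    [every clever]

[every clever] — every of type (((e→t)→(e→(t→e)))→(e→e)) combines with clever of type ((e→t)→(e→(t→e))): type (e→e).

(e→e)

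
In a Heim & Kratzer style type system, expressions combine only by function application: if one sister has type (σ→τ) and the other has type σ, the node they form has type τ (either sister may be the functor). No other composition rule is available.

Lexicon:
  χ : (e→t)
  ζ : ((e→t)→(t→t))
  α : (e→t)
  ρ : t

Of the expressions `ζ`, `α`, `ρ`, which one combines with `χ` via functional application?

ζ

ζ — combines: ζ : ((e→t)→(t→t)) takes χ : (e→t) as argument, giving (t→t).
α : (e→t) — neither side's domain matches the other.
ρ : t — neither side's domain matches the other.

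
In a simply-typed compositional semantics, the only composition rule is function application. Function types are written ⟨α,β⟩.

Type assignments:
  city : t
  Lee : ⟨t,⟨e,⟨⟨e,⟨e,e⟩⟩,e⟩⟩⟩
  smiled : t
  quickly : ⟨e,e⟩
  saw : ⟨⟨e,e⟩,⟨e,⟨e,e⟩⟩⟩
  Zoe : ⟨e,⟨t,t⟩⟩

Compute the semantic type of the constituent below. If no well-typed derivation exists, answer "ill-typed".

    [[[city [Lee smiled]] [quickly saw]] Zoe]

At [Lee smiled], Lee : ⟨t,⟨e,⟨⟨e,⟨e,e⟩⟩,e⟩⟩⟩ takes smiled : t, giving ⟨e,⟨⟨e,⟨e,e⟩⟩,e⟩⟩.
[city [Lee smiled]]: t with ⟨e,⟨⟨e,⟨e,e⟩⟩,e⟩⟩ — neither is a function whose domain matches the other; composition fails here.

ill-typed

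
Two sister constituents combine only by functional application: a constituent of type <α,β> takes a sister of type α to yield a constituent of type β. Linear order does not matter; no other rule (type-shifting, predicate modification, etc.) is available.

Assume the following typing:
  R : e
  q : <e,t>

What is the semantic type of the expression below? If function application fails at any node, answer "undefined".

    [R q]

[R q]: <e,t> applied to e yields t.

t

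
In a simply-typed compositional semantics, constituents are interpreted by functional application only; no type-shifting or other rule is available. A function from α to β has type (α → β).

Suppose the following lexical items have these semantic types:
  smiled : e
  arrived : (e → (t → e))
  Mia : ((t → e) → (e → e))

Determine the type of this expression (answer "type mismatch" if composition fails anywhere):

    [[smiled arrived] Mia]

[smiled arrived]: (e → (t → e)) applied to e yields (t → e).
[[smiled arrived] Mia]: ((t → e) → (e → e)) applied to (t → e) yields (e → e).

(e → e)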